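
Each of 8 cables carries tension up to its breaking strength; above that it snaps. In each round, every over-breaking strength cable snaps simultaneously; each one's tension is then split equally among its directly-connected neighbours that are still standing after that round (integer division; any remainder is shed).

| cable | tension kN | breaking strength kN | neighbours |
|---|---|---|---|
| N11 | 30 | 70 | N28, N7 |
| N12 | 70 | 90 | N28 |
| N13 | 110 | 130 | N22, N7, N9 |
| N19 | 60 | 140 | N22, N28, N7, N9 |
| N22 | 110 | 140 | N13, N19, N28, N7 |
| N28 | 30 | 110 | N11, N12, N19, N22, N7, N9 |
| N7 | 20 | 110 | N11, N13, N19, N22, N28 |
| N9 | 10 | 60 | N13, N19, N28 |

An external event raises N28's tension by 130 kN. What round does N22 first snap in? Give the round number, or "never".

Round 1 — N28 at 160 > 110. N28 snaps.
  N28 sheds 160 kN to N11, N12, N19, N22, N7, N9: 26 each (4 lost).
    N11: 30+26 = 56 ≤ 70
    N12: 70+26 = 96 > 90
    N19: 60+26 = 86 ≤ 140
    N22: 110+26 = 136 ≤ 140
    N7: 20+26 = 46 ≤ 110
    N9: 10+26 = 36 ≤ 60
Round 2 — N12 snaps.
  N12 sheds 96 kN: no online neighbours, lost.
No further breaks.

never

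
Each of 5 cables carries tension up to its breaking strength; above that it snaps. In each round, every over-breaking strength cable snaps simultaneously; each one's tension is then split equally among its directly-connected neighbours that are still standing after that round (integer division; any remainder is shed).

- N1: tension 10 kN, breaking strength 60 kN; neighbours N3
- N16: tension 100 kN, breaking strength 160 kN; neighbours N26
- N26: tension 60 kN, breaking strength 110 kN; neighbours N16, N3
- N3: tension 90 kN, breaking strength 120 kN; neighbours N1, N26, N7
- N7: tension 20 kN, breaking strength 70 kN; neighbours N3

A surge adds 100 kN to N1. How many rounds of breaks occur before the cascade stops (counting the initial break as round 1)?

Round 1 — N1 at 110 > 60. N1 snaps.
  N1 sheds 110 kN to N3: 110 each.
    N3: 90+110 = 200 > 120
Round 2 — N3 snaps.
  N3 sheds 200 kN to N26, N7: 100 each.
    N26: 60+100 = 160 > 110
    N7: 20+100 = 120 > 70
Round 3 — N26, N7 snap.
  N26 sheds 160 kN to N16: 160 each.
    N16: 100+160 = 260 > 160
  N7 sheds 120 kN: no online neighbours, lost.
Round 4 — N16 snaps.
  N16 sheds 260 kN: no online neighbours, lost.
No further breaks.

4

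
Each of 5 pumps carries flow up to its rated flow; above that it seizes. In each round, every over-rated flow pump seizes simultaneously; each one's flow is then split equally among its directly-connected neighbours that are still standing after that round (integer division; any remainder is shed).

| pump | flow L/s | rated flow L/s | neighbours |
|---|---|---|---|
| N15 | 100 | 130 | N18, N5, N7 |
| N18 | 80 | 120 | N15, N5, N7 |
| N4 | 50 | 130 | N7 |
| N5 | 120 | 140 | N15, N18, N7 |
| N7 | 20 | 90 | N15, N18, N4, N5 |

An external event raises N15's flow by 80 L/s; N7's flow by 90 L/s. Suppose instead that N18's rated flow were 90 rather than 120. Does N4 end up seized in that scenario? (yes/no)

no

With N18's rated flow at 90:
Round 1 — N15 at 180 > 130; N7 at 110 > 90. N15, N7 seize.
  N15 sheds 180 L/s to N18, N5: 90 each.
    N18: 80+90 = 170 > 90
    N5: 120+90 = 210 > 140
  N7 sheds 110 L/s to N18, N4, N5: 36 each (2 lost).
    N18: 170+36 = 206 > 90
    N4: 50+36 = 86 ≤ 130
    N5: 210+36 = 246 > 140
Round 2 — N18, N5 seize.
  N18 sheds 206 L/s: no online neighbours, lost.
  N5 sheds 246 L/s: no online neighbours, lost.
No further seizures.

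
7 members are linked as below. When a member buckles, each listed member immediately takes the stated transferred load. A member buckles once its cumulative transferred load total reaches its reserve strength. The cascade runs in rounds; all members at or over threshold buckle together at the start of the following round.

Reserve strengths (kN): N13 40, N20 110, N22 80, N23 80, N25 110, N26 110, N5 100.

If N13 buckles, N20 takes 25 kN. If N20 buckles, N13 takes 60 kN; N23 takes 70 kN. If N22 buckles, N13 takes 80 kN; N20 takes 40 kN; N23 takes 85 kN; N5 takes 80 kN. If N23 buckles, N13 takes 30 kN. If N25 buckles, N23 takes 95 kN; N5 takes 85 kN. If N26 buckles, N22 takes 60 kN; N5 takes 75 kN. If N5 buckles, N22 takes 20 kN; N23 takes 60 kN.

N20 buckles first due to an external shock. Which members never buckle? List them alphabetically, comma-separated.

Round 1 — N20 buckles (initial).
  N13: +60 → 60 ≥ 40
  N23: +70 → 70 < 80
Round 2 — N13 buckles.
No further bucklings.

N22, N23, N25, N26, N5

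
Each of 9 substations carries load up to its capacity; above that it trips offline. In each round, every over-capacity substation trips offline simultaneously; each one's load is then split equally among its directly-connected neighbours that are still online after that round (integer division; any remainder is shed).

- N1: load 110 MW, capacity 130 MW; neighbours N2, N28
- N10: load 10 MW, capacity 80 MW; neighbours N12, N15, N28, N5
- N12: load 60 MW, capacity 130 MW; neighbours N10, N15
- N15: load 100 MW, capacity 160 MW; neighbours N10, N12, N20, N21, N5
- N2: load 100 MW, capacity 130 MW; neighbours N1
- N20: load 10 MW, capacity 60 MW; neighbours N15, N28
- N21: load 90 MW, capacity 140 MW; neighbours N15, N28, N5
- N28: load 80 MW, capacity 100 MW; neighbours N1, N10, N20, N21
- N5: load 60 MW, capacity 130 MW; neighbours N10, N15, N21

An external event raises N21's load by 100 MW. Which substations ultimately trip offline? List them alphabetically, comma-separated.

Round 1 — N21 at 190 > 140. N21 trips offline.
  N21 sheds 190 MW to N15, N28, N5: 63 each (1 lost).
    N15: 100+63 = 163 > 160
    N28: 80+63 = 143 > 100
    N5: 60+63 = 123 ≤ 130
Round 2 — N15, N28 trip offline.
  N15 sheds 163 MW to N10, N12, N20, N5: 40 each (3 lost).
    N10: 10+40 = 50 ≤ 80
    N12: 60+40 = 100 ≤ 130
    N20: 10+40 = 50 ≤ 60
    N5: 123+40 = 163 > 130
  N28 sheds 143 MW to N1, N10, N20: 47 each (2 lost).
    N1: 110+47 = 157 > 130
    N10: 50+47 = 97 > 80
    N20: 50+47 = 97 > 60
Round 3 — N1, N10, N20, N5 trip offline.
  N1 sheds 157 MW to N2: 157 each.
    N2: 100+157 = 257 > 130
  N10 sheds 97 MW to N12: 97 each.
    N12: 100+97 = 197 > 130
  N20 sheds 97 MW: no online neighbours, lost.
  N5 sheds 163 MW: no online neighbours, lost.
Round 4 — N12, N2 trip offline.
  N12 sheds 197 MW: no online neighbours, lost.
  N2 sheds 257 MW: no online neighbours, lost.
No further trips.

N1, N10, N12, N15, N2, N20, N21, N28, N5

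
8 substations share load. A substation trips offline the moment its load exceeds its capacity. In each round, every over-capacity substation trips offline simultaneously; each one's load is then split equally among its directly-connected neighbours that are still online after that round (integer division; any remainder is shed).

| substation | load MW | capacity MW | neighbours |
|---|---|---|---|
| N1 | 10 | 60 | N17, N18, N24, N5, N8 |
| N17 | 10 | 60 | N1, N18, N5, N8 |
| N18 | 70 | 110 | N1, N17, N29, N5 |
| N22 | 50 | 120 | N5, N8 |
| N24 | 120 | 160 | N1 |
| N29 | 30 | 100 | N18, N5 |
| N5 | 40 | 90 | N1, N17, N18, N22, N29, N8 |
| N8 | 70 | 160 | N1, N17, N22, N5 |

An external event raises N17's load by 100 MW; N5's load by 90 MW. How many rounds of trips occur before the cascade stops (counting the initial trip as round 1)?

Round 1 — N17 at 110 > 60; N5 at 130 > 90. N17, N5 trip offline.
  N17 sheds 110 MW to N1, N18, N8: 36 each (2 lost).
    N1: 10+36 = 46 ≤ 60
    N18: 70+36 = 106 ≤ 110
    N8: 70+36 = 106 ≤ 160
  N5 sheds 130 MW to N1, N18, N22, N29, N8: 26 each.
    N1: 46+26 = 72 > 60
    N18: 106+26 = 132 > 110
    N22: 50+26 = 76 ≤ 120
    N29: 30+26 = 56 ≤ 100
    N8: 106+26 = 132 ≤ 160
Round 2 — N1, N18 trip offline.
  N1 sheds 72 MW to N24, N8: 36 each.
    N24: 120+36 = 156 ≤ 160
    N8: 132+36 = 168 > 160
  N18 sheds 132 MW to N29: 132 each.
    N29: 56+132 = 188 > 100
Round 3 — N29, N8 trip offline.
  N29 sheds 188 MW: no online neighbours, lost.
  N8 sheds 168 MW to N22: 168 each.
    N22: 76+168 = 244 > 120
Round 4 — N22 trips offline.
  N22 sheds 244 MW: no online neighbours, lost.
No further trips.

4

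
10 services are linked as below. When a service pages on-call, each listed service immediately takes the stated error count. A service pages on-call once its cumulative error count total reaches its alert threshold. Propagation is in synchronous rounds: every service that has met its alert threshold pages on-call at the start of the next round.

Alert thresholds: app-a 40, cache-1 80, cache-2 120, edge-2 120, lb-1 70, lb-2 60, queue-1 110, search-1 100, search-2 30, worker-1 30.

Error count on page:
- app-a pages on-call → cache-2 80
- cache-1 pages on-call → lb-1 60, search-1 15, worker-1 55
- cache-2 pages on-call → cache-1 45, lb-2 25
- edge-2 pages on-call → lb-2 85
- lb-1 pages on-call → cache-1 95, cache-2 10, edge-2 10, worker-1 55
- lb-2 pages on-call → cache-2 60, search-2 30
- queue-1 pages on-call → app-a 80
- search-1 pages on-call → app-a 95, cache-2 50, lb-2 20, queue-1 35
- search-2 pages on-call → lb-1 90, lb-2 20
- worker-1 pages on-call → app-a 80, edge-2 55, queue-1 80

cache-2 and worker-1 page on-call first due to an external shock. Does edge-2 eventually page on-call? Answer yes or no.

no

Round 1 — cache-2, worker-1 page on-call (initial).
  app-a: +80 → 80 ≥ 40
  cache-1: +45 → 45 < 80
  edge-2: +55 → 55 < 120
  lb-2: +25 → 25 < 60
  queue-1: +80 → 80 < 110
Round 2 — app-a pages on-call.
No further pages.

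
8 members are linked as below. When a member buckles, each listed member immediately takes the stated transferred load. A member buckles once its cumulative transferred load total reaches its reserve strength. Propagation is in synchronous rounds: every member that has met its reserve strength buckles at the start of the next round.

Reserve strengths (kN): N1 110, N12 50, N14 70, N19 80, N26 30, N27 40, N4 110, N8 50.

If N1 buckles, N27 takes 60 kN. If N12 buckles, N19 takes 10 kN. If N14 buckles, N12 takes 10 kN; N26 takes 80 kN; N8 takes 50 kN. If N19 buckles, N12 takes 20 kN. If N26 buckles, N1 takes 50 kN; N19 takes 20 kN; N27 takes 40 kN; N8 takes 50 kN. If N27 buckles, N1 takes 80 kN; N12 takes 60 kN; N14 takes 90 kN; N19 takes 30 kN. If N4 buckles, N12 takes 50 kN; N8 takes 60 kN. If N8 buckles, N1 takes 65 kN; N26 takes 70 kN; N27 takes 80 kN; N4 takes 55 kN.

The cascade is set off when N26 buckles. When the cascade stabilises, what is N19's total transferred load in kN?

60

Round 1 — N26 buckles (initial).
  N1: +50 → 50 < 110
  N19: +20 → 20 < 80
  N27: +40 → 40 ≥ 40
  N8: +50 → 50 ≥ 50
Round 2 — N27, N8 buckle.
  N1: +80+65 → 195 ≥ 110
  N12: +60 → 60 ≥ 50
  N14: +90 → 90 ≥ 70
  N19: +30 → 50 < 80
  N4: +55 → 55 < 110
Round 3 — N1, N12, N14 buckle.
  N19: +10 → 60 < 80
No further bucklings.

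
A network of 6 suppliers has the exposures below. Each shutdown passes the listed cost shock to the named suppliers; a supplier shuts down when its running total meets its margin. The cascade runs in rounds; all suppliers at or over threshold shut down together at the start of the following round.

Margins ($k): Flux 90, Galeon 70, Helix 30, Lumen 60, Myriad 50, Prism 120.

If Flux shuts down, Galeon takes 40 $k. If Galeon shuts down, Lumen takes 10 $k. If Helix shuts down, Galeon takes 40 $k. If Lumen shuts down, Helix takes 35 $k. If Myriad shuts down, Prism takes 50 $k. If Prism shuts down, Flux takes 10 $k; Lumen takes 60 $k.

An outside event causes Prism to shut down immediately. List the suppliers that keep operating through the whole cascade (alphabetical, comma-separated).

Flux, Galeon, Myriad

Round 1 — Prism shuts down (initial).
  Flux: +10 → 10 < 90
  Lumen: +60 → 60 ≥ 60
Round 2 — Lumen shuts down.
  Helix: +35 → 35 ≥ 30
Round 3 — Helix shuts down.
  Galeon: +40 → 40 < 70
No further shutdowns.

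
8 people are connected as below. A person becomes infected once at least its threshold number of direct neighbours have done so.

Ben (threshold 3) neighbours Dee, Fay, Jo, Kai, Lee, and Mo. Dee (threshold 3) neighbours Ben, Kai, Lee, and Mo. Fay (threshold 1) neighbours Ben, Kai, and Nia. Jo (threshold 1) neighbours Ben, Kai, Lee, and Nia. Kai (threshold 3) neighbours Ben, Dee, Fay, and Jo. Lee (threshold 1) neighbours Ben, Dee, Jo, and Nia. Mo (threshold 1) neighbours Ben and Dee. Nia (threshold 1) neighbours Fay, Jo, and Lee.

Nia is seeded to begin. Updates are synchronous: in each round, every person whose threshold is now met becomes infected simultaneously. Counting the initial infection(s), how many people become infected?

Round 1 — Nia becomes infected (initial).
Round 2 — checking thresholds:
  Fay: 1 of 3 neighbours ≥ 1, becomes infected.
  Jo: 1 of 4 neighbours ≥ 1, becomes infected.
  Lee: 1 of 4 neighbours ≥ 1, becomes infected.
Round 3 — checking thresholds:
  Ben: 3 of 6 neighbours ≥ 3, becomes infected.
  Dee: 1 of 4 neighbours < 3, below threshold.
  Kai: 2 of 4 neighbours < 3, below threshold.
Round 4 — checking thresholds:
  Dee: 2 of 4 neighbours < 3, below threshold.
  Kai: 3 of 4 neighbours ≥ 3, becomes infected.
  Mo: 1 of 2 neighbours ≥ 1, becomes infected.
Round 5 — checking thresholds:
  Dee: 4 of 4 neighbours ≥ 3, becomes infected.
Round 6 — no new infections; cascade stops.

8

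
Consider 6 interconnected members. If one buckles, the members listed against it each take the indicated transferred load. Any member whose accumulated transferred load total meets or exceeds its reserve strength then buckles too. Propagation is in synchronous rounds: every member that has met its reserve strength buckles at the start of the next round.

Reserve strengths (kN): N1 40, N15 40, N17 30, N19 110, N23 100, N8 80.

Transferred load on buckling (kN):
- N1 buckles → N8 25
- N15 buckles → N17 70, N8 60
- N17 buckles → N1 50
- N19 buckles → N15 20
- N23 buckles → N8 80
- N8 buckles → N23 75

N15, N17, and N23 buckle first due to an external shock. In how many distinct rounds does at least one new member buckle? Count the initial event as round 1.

Round 1 — N15, N17, N23 buckle (initial).
  N1: +50 → 50 ≥ 40
  N8: +60+80 → 140 ≥ 80
Round 2 — N1, N8 buckle.
No further bucklings.

2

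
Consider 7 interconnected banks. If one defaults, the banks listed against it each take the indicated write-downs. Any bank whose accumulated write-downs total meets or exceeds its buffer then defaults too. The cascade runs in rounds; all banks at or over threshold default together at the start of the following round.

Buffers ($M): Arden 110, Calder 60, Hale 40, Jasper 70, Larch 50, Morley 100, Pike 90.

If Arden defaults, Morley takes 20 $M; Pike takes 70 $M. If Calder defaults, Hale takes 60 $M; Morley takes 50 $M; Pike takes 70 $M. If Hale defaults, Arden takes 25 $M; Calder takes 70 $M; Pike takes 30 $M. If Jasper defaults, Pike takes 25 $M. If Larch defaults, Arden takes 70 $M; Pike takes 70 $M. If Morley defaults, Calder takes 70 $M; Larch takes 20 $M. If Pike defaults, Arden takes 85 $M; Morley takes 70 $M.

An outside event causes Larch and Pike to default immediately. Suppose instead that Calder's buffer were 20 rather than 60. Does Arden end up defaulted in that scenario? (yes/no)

yes

With Calder's buffer at 20:
Round 1 — Larch, Pike default (initial).
  Arden: +70+85 → 155 ≥ 110
  Morley: +70 → 70 < 100
Round 2 — Arden defaults.
  Morley: +20 → 90 < 100
No further defaults.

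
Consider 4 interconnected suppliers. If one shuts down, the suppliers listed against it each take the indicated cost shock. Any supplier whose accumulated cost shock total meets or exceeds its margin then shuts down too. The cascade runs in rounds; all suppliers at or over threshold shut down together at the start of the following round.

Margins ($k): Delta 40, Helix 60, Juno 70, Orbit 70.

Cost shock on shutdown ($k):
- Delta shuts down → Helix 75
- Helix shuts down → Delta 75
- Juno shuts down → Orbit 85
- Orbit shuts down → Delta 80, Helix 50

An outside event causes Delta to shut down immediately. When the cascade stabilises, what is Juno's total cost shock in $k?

Round 1 — Delta shuts down (initial).
  Helix: +75 → 75 ≥ 60
Round 2 — Helix shuts down.
No further shutdowns.

0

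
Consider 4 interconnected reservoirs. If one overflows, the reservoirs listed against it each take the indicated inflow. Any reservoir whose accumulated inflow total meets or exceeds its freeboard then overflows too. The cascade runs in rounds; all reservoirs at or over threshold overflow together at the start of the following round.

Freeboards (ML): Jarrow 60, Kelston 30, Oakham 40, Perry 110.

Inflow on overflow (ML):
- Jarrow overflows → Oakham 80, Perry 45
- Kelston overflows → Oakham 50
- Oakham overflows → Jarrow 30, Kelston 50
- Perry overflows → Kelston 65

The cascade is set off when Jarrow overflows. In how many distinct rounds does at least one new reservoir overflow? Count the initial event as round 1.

3

Round 1 — Jarrow overflows (initial).
  Oakham: +80 → 80 ≥ 40
  Perry: +45 → 45 < 110
Round 2 — Oakham overflows.
  Kelston: +50 → 50 ≥ 30
Round 3 — Kelston overflows.
No further overflows.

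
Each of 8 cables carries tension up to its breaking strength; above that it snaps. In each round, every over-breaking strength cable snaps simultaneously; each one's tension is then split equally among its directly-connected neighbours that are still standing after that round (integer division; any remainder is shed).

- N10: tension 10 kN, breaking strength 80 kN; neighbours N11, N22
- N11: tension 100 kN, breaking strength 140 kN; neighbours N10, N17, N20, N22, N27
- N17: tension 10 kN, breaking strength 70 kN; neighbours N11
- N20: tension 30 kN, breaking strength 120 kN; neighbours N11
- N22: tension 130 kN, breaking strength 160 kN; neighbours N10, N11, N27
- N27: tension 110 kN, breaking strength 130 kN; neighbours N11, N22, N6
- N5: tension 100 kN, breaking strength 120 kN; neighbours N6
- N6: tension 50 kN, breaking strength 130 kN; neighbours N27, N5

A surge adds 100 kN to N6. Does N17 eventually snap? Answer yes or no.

yes

Round 1 — N6 at 150 > 130. N6 snaps.
  N6 sheds 150 kN to N27, N5: 75 each.
    N27: 110+75 = 185 > 130
    N5: 100+75 = 175 > 120
Round 2 — N27, N5 snap.
  N27 sheds 185 kN to N11, N22: 92 each (1 lost).
    N11: 100+92 = 192 > 140
    N22: 130+92 = 222 > 160
  N5 sheds 175 kN: no online neighbours, lost.
Round 3 — N11, N22 snap.
  N11 sheds 192 kN to N10, N17, N20: 64 each.
    N10: 10+64 = 74 ≤ 80
    N17: 10+64 = 74 > 70
    N20: 30+64 = 94 ≤ 120
  N22 sheds 222 kN to N10: 222 each.
    N10: 74+222 = 296 > 80
Round 4 — N10, N17 snap.
  N10 sheds 296 kN: no online neighbours, lost.
  N17 sheds 74 kN: no online neighbours, lost.
No further breaks.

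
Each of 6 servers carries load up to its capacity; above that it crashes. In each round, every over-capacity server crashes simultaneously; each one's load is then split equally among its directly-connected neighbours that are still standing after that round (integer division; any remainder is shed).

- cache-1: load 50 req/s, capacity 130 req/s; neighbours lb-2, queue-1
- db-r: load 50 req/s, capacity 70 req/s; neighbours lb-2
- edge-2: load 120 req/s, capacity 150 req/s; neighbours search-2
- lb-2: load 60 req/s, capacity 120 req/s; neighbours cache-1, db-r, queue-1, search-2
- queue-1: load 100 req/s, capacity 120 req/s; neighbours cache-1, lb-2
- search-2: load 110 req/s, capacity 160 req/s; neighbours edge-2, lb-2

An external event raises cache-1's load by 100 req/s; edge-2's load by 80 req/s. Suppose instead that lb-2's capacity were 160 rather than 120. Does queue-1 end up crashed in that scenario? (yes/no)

yes

With lb-2's capacity at 160:
Round 1 — cache-1 at 150 > 130; edge-2 at 200 > 150. cache-1, edge-2 crash.
  cache-1 sheds 150 req/s to lb-2, queue-1: 75 each.
    lb-2: 60+75 = 135 ≤ 160
    queue-1: 100+75 = 175 > 120
  edge-2 sheds 200 req/s to search-2: 200 each.
    search-2: 110+200 = 310 > 160
Round 2 — queue-1, search-2 crash.
  queue-1 sheds 175 req/s to lb-2: 175 each.
    lb-2: 135+175 = 310 > 160
  search-2 sheds 310 req/s to lb-2: 310 each.
    lb-2: 310+310 = 620 > 160
Round 3 — lb-2 crashes.
  lb-2 sheds 620 req/s to db-r: 620 each.
    db-r: 50+620 = 670 > 70
Round 4 — db-r crashes.
  db-r sheds 670 req/s: no online neighbours, lost.
No further crashes.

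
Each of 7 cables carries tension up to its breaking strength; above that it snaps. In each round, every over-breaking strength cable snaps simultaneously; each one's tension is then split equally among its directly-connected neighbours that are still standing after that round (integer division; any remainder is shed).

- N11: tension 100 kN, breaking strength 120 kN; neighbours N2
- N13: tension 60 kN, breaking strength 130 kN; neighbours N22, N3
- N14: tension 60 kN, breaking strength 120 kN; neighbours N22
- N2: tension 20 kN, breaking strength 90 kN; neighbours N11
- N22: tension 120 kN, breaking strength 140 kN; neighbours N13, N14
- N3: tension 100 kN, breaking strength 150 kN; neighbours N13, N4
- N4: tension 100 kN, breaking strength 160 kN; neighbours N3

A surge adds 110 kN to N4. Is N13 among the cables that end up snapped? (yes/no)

yes

Round 1 — N4 at 210 > 160. N4 snaps.
  N4 sheds 210 kN to N3: 210 each.
    N3: 100+210 = 310 > 150
Round 2 — N3 snaps.
  N3 sheds 310 kN to N13: 310 each.
    N13: 60+310 = 370 > 130
Round 3 — N13 snaps.
  N13 sheds 370 kN to N22: 370 each.
    N22: 120+370 = 490 > 140
Round 4 — N22 snaps.
  N22 sheds 490 kN to N14: 490 each.
    N14: 60+490 = 550 > 120
Round 5 — N14 snaps.
  N14 sheds 550 kN: no online neighbours, lost.
No further breaks.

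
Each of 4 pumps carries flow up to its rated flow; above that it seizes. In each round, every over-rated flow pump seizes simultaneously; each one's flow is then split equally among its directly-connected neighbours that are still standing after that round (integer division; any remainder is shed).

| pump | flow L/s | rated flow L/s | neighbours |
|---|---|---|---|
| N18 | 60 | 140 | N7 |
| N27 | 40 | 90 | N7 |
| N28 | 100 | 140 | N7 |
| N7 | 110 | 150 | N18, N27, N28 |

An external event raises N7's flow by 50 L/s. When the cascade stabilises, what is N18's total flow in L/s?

113

Round 1 — N7 at 160 > 150. N7 seizes.
  N7 sheds 160 L/s to N18, N27, N28: 53 each (1 lost).
    N18: 60+53 = 113 ≤ 140
    N27: 40+53 = 93 > 90
    N28: 100+53 = 153 > 140
Round 2 — N27, N28 seize.
  N27 sheds 93 L/s: no online neighbours, lost.
  N28 sheds 153 L/s: no online neighbours, lost.
No further seizures.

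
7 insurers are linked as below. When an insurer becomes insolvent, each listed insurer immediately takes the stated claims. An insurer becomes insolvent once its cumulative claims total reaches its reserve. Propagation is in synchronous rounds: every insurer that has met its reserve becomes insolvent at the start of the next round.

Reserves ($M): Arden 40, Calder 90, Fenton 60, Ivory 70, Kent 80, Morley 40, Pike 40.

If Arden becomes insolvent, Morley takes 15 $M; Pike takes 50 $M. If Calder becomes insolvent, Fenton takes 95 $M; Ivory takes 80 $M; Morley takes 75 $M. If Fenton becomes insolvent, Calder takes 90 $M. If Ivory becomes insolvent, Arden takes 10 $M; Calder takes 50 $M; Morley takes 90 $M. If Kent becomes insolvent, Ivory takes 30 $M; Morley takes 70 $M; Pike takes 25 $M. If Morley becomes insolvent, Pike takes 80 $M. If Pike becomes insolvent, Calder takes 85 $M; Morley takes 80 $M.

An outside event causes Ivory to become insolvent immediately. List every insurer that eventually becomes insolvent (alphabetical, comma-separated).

Round 1 — Ivory becomes insolvent (initial).
  Arden: +10 → 10 < 40
  Calder: +50 → 50 < 90
  Morley: +90 → 90 ≥ 40
Round 2 — Morley becomes insolvent.
  Pike: +80 → 80 ≥ 40
Round 3 — Pike becomes insolvent.
  Calder: +85 → 135 ≥ 90
Round 4 — Calder becomes insolvent.
  Fenton: +95 → 95 ≥ 60
Round 5 — Fenton becomes insolvent.
No further insolvencies.

Calder, Fenton, Ivory, Morley, Pike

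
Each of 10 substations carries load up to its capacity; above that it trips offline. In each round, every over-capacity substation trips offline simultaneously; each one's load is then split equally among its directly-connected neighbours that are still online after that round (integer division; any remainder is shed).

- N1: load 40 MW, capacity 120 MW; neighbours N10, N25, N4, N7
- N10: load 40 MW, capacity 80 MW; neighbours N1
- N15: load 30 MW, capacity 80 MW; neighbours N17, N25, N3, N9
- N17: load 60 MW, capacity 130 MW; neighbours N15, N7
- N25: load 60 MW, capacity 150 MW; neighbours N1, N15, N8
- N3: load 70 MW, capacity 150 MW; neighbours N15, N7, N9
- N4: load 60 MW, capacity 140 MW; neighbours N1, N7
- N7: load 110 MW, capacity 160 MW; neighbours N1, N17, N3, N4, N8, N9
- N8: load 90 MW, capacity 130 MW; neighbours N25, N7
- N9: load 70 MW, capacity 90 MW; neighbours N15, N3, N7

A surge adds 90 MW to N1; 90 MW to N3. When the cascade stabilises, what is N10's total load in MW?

Round 1 — N1 at 130 > 120; N3 at 160 > 150. N1, N3 trip offline.
  N1 sheds 130 MW to N10, N25, N4, N7: 32 each (2 lost).
    N10: 40+32 = 72 ≤ 80
    N25: 60+32 = 92 ≤ 150
    N4: 60+32 = 92 ≤ 140
    N7: 110+32 = 142 ≤ 160
  N3 sheds 160 MW to N15, N7, N9: 53 each (1 lost).
    N15: 30+53 = 83 > 80
    N7: 142+53 = 195 > 160
    N9: 70+53 = 123 > 90
Round 2 — N15, N7, N9 trip offline.
  N15 sheds 83 MW to N17, N25: 41 each (1 lost).
    N17: 60+41 = 101 ≤ 130
    N25: 92+41 = 133 ≤ 150
  N7 sheds 195 MW to N17, N4, N8: 65 each.
    N17: 101+65 = 166 > 130
    N4: 92+65 = 157 > 140
    N8: 90+65 = 155 > 130
  N9 sheds 123 MW: no online neighbours, lost.
Round 3 — N17, N4, N8 trip offline.
  N17 sheds 166 MW: no online neighbours, lost.
  N4 sheds 157 MW: no online neighbours, lost.
  N8 sheds 155 MW to N25: 155 each.
    N25: 133+155 = 288 > 150
Round 4 — N25 trips offline.
  N25 sheds 288 MW: no online neighbours, lost.
No further trips.

72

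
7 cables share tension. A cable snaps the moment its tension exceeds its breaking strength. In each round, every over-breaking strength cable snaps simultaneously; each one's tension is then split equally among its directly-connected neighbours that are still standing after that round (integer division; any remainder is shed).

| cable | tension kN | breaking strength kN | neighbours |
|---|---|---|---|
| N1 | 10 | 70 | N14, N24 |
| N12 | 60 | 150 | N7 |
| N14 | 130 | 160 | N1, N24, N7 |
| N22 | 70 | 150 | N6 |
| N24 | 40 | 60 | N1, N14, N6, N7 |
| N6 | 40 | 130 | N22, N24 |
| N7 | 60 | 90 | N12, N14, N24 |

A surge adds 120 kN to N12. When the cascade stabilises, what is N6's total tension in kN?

Round 1 — N12 at 180 > 150. N12 snaps.
  N12 sheds 180 kN to N7: 180 each.
    N7: 60+180 = 240 > 90
Round 2 — N7 snaps.
  N7 sheds 240 kN to N14, N24: 120 each.
    N14: 130+120 = 250 > 160
    N24: 40+120 = 160 > 60
Round 3 — N14, N24 snap.
  N14 sheds 250 kN to N1: 250 each.
    N1: 10+250 = 260 > 70
  N24 sheds 160 kN to N1, N6: 80 each.
    N1: 260+80 = 340 > 70
    N6: 40+80 = 120 ≤ 130
Round 4 — N1 snaps.
  N1 sheds 340 kN: no online neighbours, lost.
No further breaks.

120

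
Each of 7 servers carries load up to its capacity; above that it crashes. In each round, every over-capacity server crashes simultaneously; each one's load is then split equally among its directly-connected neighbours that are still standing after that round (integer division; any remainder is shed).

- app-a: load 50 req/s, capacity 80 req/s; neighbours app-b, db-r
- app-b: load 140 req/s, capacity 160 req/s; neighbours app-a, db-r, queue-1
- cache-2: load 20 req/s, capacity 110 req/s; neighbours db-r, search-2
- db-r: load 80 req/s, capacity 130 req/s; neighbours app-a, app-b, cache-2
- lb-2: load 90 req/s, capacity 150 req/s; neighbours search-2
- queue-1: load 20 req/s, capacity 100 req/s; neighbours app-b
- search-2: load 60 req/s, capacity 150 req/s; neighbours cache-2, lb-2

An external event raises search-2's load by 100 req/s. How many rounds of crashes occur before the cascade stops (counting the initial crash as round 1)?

Round 1 — search-2 at 160 > 150. search-2 crashes.
  search-2 sheds 160 req/s to cache-2, lb-2: 80 each.
    cache-2: 20+80 = 100 ≤ 110
    lb-2: 90+80 = 170 > 150
Round 2 — lb-2 crashes.
  lb-2 sheds 170 req/s: no online neighbours, lost.
No further crashes.

2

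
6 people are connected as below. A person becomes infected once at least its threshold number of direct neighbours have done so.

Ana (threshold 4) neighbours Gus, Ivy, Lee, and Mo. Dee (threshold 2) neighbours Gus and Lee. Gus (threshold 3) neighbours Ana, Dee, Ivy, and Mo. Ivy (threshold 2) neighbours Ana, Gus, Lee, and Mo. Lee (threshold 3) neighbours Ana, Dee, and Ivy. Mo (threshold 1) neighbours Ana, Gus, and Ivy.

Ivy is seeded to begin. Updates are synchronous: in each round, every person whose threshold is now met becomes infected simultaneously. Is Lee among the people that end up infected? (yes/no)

Round 1 — Ivy becomes infected (initial).
Round 2 — checking thresholds:
  Ana: 1 of 4 neighbours < 4, below threshold.
  Gus: 1 of 4 neighbours < 3, below threshold.
  Lee: 1 of 3 neighbours < 3, below threshold.
  Mo: 1 of 3 neighbours ≥ 1, becomes infected.
Round 3 — no new infections; cascade stops.

no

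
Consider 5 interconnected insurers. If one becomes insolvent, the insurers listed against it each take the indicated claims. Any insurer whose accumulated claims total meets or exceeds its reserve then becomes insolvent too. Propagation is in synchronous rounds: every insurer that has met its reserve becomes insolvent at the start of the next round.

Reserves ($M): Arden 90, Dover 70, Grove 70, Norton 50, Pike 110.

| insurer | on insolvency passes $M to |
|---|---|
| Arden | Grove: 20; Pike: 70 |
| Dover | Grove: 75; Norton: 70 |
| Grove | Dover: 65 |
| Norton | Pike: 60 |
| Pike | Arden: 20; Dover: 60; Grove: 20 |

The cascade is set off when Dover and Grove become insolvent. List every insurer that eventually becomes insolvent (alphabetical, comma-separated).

Dover, Grove, Norton

Round 1 — Dover, Grove become insolvent (initial).
  Norton: +70 → 70 ≥ 50
Round 2 — Norton becomes insolvent.
  Pike: +60 → 60 < 110
No further insolvencies.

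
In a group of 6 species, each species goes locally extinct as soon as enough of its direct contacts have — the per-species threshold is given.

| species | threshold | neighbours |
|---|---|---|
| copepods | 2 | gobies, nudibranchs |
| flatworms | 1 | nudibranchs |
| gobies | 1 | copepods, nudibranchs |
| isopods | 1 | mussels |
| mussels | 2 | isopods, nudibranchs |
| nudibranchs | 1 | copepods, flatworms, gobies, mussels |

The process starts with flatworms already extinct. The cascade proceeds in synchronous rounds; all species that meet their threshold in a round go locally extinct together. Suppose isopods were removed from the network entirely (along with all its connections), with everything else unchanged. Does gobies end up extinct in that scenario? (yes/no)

yes

With isopods removed:
Round 1 — flatworms goes locally extinct (initial).
Round 2 — checking thresholds:
  nudibranchs: 1 of 4 neighbours ≥ 1, goes locally extinct.
Round 3 — checking thresholds:
  copepods: 1 of 2 neighbours < 2, holds.
  gobies: 1 of 2 neighbours ≥ 1, goes locally extinct.
  mussels: 1 of 1 neighbours < 2, holds.
Round 4 — checking thresholds:
  copepods: 2 of 2 neighbours ≥ 2, goes locally extinct.
  mussels: 1 of 1 neighbours < 2, holds.
Round 5 — no new extinctions; cascade stops.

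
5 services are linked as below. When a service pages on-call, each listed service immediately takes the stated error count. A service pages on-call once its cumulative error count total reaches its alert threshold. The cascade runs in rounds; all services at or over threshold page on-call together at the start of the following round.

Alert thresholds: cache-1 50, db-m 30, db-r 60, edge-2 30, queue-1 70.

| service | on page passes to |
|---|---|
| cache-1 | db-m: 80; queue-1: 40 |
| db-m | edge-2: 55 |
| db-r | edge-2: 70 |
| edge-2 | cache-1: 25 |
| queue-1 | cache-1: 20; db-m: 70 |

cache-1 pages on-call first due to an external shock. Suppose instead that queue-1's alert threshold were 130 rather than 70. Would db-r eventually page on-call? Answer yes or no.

With queue-1's alert threshold at 130:
Round 1 — cache-1 pages on-call (initial).
  db-m: +80 → 80 ≥ 30
  queue-1: +40 → 40 < 130
Round 2 — db-m pages on-call.
  edge-2: +55 → 55 ≥ 30
Round 3 — edge-2 pages on-call.
No further pages.

no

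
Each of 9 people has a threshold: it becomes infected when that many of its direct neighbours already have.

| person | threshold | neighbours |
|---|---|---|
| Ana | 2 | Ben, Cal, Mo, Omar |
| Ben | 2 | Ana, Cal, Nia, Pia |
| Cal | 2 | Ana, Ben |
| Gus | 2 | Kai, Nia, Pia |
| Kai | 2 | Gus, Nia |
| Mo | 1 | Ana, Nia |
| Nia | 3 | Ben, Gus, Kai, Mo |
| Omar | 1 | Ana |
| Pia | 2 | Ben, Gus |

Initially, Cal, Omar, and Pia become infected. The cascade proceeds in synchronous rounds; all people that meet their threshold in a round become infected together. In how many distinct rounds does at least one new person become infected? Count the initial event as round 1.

3

Round 1 — Cal, Omar, Pia become infected (initial).
Round 2 — checking thresholds:
  Ana: 2 of 4 neighbours ≥ 2, becomes infected.
  Ben: 2 of 4 neighbours ≥ 2, becomes infected.
  Gus: 1 of 3 neighbours < 2, holds.
Round 3 — checking thresholds:
  Gus: 1 of 3 neighbours < 2, holds.
  Mo: 1 of 2 neighbours ≥ 1, becomes infected.
  Nia: 1 of 4 neighbours < 3, holds.
Round 4 — no new infections; cascade stops.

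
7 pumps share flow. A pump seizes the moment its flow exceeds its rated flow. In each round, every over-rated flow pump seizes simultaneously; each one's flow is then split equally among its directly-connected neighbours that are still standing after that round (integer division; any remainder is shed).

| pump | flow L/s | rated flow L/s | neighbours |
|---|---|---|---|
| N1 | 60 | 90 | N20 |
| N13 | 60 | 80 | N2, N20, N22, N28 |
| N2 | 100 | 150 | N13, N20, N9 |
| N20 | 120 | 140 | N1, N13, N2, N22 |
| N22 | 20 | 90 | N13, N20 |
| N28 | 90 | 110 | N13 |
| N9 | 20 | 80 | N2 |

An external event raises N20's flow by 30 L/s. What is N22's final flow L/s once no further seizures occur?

Round 1 — N20 at 150 > 140. N20 seizes.
  N20 sheds 150 L/s to N1, N13, N2, N22: 37 each (2 lost).
    N1: 60+37 = 97 > 90
    N13: 60+37 = 97 > 80
    N2: 100+37 = 137 ≤ 150
    N22: 20+37 = 57 ≤ 90
Round 2 — N1, N13 seize.
  N1 sheds 97 L/s: no online neighbours, lost.
  N13 sheds 97 L/s to N2, N22, N28: 32 each (1 lost).
    N2: 137+32 = 169 > 150
    N22: 57+32 = 89 ≤ 90
    N28: 90+32 = 122 > 110
Round 3 — N2, N28 seize.
  N2 sheds 169 L/s to N9: 169 each.
    N9: 20+169 = 189 > 80
  N28 sheds 122 L/s: no online neighbours, lost.
Round 4 — N9 seizes.
  N9 sheds 189 L/s: no online neighbours, lost.
No further seizures.

89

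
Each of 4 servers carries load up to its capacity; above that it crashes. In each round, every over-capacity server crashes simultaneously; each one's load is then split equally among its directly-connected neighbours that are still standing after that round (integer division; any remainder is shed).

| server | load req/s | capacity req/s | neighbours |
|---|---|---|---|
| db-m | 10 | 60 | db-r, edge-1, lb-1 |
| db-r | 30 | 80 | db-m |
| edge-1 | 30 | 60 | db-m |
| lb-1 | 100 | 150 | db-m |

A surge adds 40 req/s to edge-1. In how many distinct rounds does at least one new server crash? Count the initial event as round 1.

2

Round 1 — edge-1 at 70 > 60. edge-1 crashes.
  edge-1 sheds 70 req/s to db-m: 70 each.
    db-m: 10+70 = 80 > 60
Round 2 — db-m crashes.
  db-m sheds 80 req/s to db-r, lb-1: 40 each.
    db-r: 30+40 = 70 ≤ 80
    lb-1: 100+40 = 140 ≤ 150
No further crashes.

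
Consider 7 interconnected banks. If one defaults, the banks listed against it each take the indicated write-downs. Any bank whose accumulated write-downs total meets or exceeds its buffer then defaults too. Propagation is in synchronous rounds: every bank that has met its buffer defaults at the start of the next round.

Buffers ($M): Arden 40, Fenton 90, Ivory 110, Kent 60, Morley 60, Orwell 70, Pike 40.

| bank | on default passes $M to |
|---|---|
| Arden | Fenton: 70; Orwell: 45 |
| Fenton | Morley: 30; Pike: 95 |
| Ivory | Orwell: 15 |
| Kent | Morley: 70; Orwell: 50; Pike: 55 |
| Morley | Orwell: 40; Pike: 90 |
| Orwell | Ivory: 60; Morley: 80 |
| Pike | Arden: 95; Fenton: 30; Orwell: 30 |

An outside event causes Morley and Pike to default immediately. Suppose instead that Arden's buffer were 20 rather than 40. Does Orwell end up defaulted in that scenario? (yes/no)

With Arden's buffer at 20:
Round 1 — Morley, Pike default (initial).
  Arden: +95 → 95 ≥ 20
  Fenton: +30 → 30 < 90
  Orwell: +40+30 → 70 ≥ 70
Round 2 — Arden, Orwell default.
  Fenton: +70 → 100 ≥ 90
  Ivory: +60 → 60 < 110
Round 3 — Fenton defaults.
No further defaults.

yes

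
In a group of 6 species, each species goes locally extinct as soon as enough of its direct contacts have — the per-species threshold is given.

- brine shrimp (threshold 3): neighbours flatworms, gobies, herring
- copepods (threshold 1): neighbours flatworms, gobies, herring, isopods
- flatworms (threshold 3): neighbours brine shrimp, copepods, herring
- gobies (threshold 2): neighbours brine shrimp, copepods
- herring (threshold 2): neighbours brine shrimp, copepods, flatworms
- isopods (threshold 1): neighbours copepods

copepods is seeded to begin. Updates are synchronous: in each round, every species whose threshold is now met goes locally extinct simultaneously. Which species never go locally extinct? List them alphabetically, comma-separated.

brine shrimp, flatworms, gobies, herring

Round 1 — copepods goes locally extinct (initial).
Round 2 — checking thresholds:
  flatworms: 1 of 3 neighbours < 3, not yet.
  gobies: 1 of 2 neighbours < 2, not yet.
  herring: 1 of 3 neighbours < 2, not yet.
  isopods: 1 of 1 neighbours ≥ 1, goes locally extinct.
Round 3 — no new extinctions; cascade stops.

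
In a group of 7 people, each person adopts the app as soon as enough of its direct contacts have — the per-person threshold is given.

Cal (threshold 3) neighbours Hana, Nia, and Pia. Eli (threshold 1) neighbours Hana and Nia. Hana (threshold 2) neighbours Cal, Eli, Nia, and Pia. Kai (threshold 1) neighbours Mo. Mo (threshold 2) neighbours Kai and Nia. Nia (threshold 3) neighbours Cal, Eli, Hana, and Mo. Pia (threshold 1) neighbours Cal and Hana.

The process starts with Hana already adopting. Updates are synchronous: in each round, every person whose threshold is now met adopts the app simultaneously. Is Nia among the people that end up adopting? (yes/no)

Round 1 — Hana adopts the app (initial).
Round 2 — checking thresholds:
  Cal: 1 of 3 neighbours < 3, not yet.
  Eli: 1 of 2 neighbours ≥ 1, adopts the app.
  Nia: 1 of 4 neighbours < 3, not yet.
  Pia: 1 of 2 neighbours ≥ 1, adopts the app.
Round 3 — no new adoptions; cascade stops.

no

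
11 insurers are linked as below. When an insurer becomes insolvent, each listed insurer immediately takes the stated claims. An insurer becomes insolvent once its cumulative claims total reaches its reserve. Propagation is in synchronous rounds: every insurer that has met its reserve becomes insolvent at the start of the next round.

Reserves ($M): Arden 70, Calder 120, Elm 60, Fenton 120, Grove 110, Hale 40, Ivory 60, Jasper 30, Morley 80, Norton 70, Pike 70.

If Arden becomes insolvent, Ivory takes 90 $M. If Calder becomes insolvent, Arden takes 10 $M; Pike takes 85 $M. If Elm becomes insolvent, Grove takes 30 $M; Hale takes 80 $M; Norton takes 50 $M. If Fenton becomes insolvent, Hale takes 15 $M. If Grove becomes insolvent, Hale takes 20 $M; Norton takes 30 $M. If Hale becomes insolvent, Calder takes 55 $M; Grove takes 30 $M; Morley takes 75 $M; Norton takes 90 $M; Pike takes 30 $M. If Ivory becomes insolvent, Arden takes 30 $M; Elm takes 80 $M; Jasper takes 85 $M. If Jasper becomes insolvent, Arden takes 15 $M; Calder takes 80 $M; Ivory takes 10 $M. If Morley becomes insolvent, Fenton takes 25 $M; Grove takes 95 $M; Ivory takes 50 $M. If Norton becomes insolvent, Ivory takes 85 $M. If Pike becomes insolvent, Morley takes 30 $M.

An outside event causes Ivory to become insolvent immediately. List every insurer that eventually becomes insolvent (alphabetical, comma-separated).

Round 1 — Ivory becomes insolvent (initial).
  Arden: +30 → 30 < 70
  Elm: +80 → 80 ≥ 60
  Jasper: +85 → 85 ≥ 30
Round 2 — Elm, Jasper become insolvent.
  Arden: +15 → 45 < 70
  Calder: +80 → 80 < 120
  Grove: +30 → 30 < 110
  Hale: +80 → 80 ≥ 40
  Norton: +50 → 50 < 70
Round 3 — Hale becomes insolvent.
  Calder: +55 → 135 ≥ 120
  Grove: +30 → 60 < 110
  Morley: +75 → 75 < 80
  Norton: +90 → 140 ≥ 70
  Pike: +30 → 30 < 70
Round 4 — Calder, Norton become insolvent.
  Arden: +10 → 55 < 70
  Pike: +85 → 115 ≥ 70
Round 5 — Pike becomes insolvent.
  Morley: +30 → 105 ≥ 80
Round 6 — Morley becomes insolvent.
  Fenton: +25 → 25 < 120
  Grove: +95 → 155 ≥ 110
Round 7 — Grove becomes insolvent.
No further insolvencies.

Calder, Elm, Grove, Hale, Ivory, Jasper, Morley, Norton, Pike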